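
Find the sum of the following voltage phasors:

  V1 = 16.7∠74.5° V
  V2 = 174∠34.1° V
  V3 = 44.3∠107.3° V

Step 1 — Convert each phasor to rectangular form:
  V1 = 16.7·(cos(74.5°) + j·sin(74.5°)) = 4.463 + j16.09 V
  V2 = 174·(cos(34.1°) + j·sin(34.1°)) = 144.1 + j97.55 V
  V3 = 44.3·(cos(107.3°) + j·sin(107.3°)) = -13.17 + j42.3 V
Step 2 — Sum components: V_total = 135.4 + j155.9 V.
Step 3 — Convert to polar: |V_total| = 206.5 V, ∠V_total = 49.0°.

V_total = 206.5∠49.0° V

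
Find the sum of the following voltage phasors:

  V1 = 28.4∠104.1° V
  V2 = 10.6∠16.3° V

Step 1 — Convert each phasor to rectangular form:
  V1 = 28.4·(cos(104.1°) + j·sin(104.1°)) = -6.919 + j27.54 V
  V2 = 10.6·(cos(16.3°) + j·sin(16.3°)) = 10.17 + j2.975 V
Step 2 — Sum components: V_total = 3.255 + j30.52 V.
Step 3 — Convert to polar: |V_total| = 30.69 V, ∠V_total = 83.9°.

V_total = 30.69∠83.9° V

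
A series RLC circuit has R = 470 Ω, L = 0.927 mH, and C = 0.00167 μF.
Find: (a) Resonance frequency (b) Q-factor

Step 1 — Resonance condition Im(Z)=0 gives ω₀ = 1/√(LC).
Step 2 — ω₀ = 1/√(0.000927·1.67e-09) = 8.037e+05 rad/s.
Step 3 — f₀ = ω₀/(2π) = 1.279e+05 Hz.
Step 4 — Series Q: Q = ω₀L/R = 8.037e+05·0.000927/470 = 1.585.

(a) f₀ = 1.279e+05 Hz  (b) Q = 1.585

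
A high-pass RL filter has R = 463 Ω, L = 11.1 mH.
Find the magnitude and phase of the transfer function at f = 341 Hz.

Step 1 — Angular frequency: ω = 2π·341 = 2143 rad/s.
Step 2 — Transfer function: H(jω) = jωL/(R + jωL).
Step 3 — Numerator jωL = j·23.78; denominator R + jωL = 463 + j23.78.
Step 4 — H = 0.002632 + j0.05123.
Step 5 — Magnitude: |H| = 0.0513 (-25.8 dB); phase: φ = 87.1°.

|H| = 0.0513 (-25.8 dB), φ = 87.1°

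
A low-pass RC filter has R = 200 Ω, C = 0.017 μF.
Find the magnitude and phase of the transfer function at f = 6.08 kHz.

Step 1 — Angular frequency: ω = 2π·6080 = 3.82e+04 rad/s.
Step 2 — Transfer function: H(jω) = 1/(1 + jωRC).
Step 3 — Denominator: 1 + jωRC = 1 + j·3.82e+04·200·1.7e-08 = 1 + j0.1299.
Step 4 — H = 0.9834 - j0.1277.
Step 5 — Magnitude: |H| = 0.9917 (-0.1 dB); phase: φ = -7.4°.

|H| = 0.9917 (-0.1 dB), φ = -7.4°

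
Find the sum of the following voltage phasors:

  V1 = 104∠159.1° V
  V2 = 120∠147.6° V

Step 1 — Convert each phasor to rectangular form:
  V1 = 104·(cos(159.1°) + j·sin(159.1°)) = -97.16 + j37.1 V
  V2 = 120·(cos(147.6°) + j·sin(147.6°)) = -101.3 + j64.3 V
Step 2 — Sum components: V_total = -198.5 + j101.4 V.
Step 3 — Convert to polar: |V_total| = 222.9 V, ∠V_total = 152.9°.

V_total = 222.9∠152.9° V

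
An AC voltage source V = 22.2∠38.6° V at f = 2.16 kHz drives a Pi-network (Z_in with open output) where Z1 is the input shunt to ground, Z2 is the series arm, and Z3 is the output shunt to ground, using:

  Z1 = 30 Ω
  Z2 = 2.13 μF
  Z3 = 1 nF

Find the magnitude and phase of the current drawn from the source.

Step 1 — Angular frequency: ω = 2π·f = 2π·2160 = 1.357e+04 rad/s.
Step 2 — Component impedances:
  Z1: Z = R = 30 Ω
  Z2: Z = 1/(jωC) = -j/(ω·C) = 0 - j34.59 Ω
  Z3: Z = 1/(jωC) = -j/(ω·C) = 0 - j7.368e+04 Ω
Step 3 — With open output, the series arm Z2 and the output shunt Z3 appear in series to ground: Z2 + Z3 = 0 - j7.372e+04 Ω.
Step 4 — Parallel with input shunt Z1: Z_in = Z1 || (Z2 + Z3) = 30 - j0.01221 Ω = 30∠-0.0° Ω.
Step 5 — Source phasor: V = 22.2∠38.6° V = 17.35 + j13.85 V.
Step 6 — Ohm's law: I = V / Z_total = (17.35 + j13.85) / (30 - j0.01221) = 0.5781 + j0.4619 A.
Step 7 — Convert to polar: |I| = 0.74 A, ∠I = 38.6°.

I = 0.74∠38.6° A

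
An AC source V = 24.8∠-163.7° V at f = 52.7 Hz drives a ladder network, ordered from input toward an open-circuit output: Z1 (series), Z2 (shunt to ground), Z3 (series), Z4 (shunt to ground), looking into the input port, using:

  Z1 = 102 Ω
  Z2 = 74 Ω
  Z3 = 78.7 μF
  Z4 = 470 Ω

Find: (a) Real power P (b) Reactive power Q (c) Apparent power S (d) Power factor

Step 1 — Angular frequency: ω = 2π·f = 2π·52.7 = 331.1 rad/s.
Step 2 — Component impedances:
  Z1: Z = R = 102 Ω
  Z2: Z = R = 74 Ω
  Z3: Z = 1/(jωC) = -j/(ω·C) = 0 - j38.37 Ω
  Z4: Z = R = 470 Ω
Step 3 — Ladder network (open output): work backward from the far end, alternating series and parallel combinations. Z_in = 166 - j0.7066 Ω = 166∠-0.2° Ω.
Step 4 — Source phasor: V = 24.8∠-163.7° V = -23.8 - j6.961 V.
Step 5 — Current: I = V / Z = -0.1432 - j0.04254 A = 0.1494∠-163.5° A.
Step 6 — Complex power: S = V·I* = 3.705 - j0.01577 VA.
Step 7 — Real power: P = Re(S) = 3.705 W.
Step 8 — Reactive power: Q = Im(S) = -0.01577 VAR.
Step 9 — Apparent power: |S| = 3.705 VA.
Step 10 — Power factor: PF = P/|S| = 1 (leading).

(a) P = 3.705 W  (b) Q = -0.01577 VAR  (c) S = 3.705 VA  (d) PF = 1 (leading)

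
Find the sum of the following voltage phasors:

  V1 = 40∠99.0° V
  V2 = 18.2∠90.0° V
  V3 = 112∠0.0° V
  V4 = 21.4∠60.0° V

Step 1 — Convert each phasor to rectangular form:
  V1 = 40·(cos(99.0°) + j·sin(99.0°)) = -6.257 + j39.51 V
  V2 = 18.2·(cos(90.0°) + j·sin(90.0°)) = 0 + j18.2 V
  V3 = 112·(cos(0.0°) + j·sin(0.0°)) = 112 V
  V4 = 21.4·(cos(60.0°) + j·sin(60.0°)) = 10.7 + j18.53 V
Step 2 — Sum components: V_total = 116.4 + j76.24 V.
Step 3 — Convert to polar: |V_total| = 139.2 V, ∠V_total = 33.2°.

V_total = 139.2∠33.2° V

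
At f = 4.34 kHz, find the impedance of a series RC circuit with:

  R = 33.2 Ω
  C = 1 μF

Step 1 — Angular frequency: ω = 2π·f = 2π·4340 = 2.727e+04 rad/s.
Step 2 — Component impedances:
  R: Z = R = 33.2 Ω
  C: Z = 1/(jωC) = -j/(ω·C) = 0 - j36.67 Ω
Step 3 — Series combination: Z_total = R + C = 33.2 - j36.67 Ω = 49.47∠-47.8° Ω.

Z = 33.2 - j36.67 Ω = 49.47∠-47.8° Ω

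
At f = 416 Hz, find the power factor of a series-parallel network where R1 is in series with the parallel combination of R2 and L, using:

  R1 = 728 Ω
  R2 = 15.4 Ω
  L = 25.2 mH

Step 1 — Angular frequency: ω = 2π·f = 2π·416 = 2614 rad/s.
Step 2 — Component impedances:
  R1: Z = R = 728 Ω
  R2: Z = R = 15.4 Ω
  L: Z = jωL = j·2614·0.0252 = 0 + j65.87 Ω
Step 3 — Parallel branch: R2 || L = 1/(1/R2 + 1/L) = 14.6 + j3.414 Ω.
Step 4 — Series with R1: Z_total = R1 + (R2 || L) = 742.6 + j3.414 Ω = 742.6∠0.3° Ω.
Step 5 — Power factor: PF = cos(φ) = Re(Z)/|Z| = 742.6/742.6 = 1.
Step 6 — Type: Im(Z) = 3.414 ⇒ lagging (phase φ = 0.3°).

PF = 1 (lagging, φ = 0.3°)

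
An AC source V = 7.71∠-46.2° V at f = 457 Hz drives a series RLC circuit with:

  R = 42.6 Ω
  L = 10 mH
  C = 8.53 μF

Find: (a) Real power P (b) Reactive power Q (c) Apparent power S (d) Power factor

Step 1 — Angular frequency: ω = 2π·f = 2π·457 = 2871 rad/s.
Step 2 — Component impedances:
  R: Z = R = 42.6 Ω
  L: Z = jωL = j·2871·0.01 = 0 + j28.71 Ω
  C: Z = 1/(jωC) = -j/(ω·C) = 0 - j40.83 Ω
Step 3 — Series combination: Z_total = R + L + C = 42.6 - j12.11 Ω = 44.29∠-15.9° Ω.
Step 4 — Source phasor: V = 7.71∠-46.2° V = 5.336 - j5.565 V.
Step 5 — Current: I = V / Z = 0.1503 - j0.0879 A = 0.1741∠-30.3° A.
Step 6 — Complex power: S = V·I* = 1.291 - j0.3671 VA.
Step 7 — Real power: P = Re(S) = 1.291 W.
Step 8 — Reactive power: Q = Im(S) = -0.3671 VAR.
Step 9 — Apparent power: |S| = 1.342 VA.
Step 10 — Power factor: PF = P/|S| = 0.9619 (leading).

(a) P = 1.291 W  (b) Q = -0.3671 VAR  (c) S = 1.342 VA  (d) PF = 0.9619 (leading)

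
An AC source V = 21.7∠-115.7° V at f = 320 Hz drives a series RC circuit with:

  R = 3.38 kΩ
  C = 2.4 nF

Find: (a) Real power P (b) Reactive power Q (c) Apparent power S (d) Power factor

Step 1 — Angular frequency: ω = 2π·f = 2π·320 = 2011 rad/s.
Step 2 — Component impedances:
  R: Z = R = 3380 Ω
  C: Z = 1/(jωC) = -j/(ω·C) = 0 - j2.072e+05 Ω
Step 3 — Series combination: Z_total = R + C = 3380 - j2.072e+05 Ω = 2.073e+05∠-89.1° Ω.
Step 4 — Source phasor: V = 21.7∠-115.7° V = -9.41 - j19.55 V.
Step 5 — Current: I = V / Z = 9.359e-05 - j4.694e-05 A = 0.0001047∠-26.6° A.
Step 6 — Complex power: S = V·I* = 3.705e-05 - j0.002272 VA.
Step 7 — Real power: P = Re(S) = 3.705e-05 W.
Step 8 — Reactive power: Q = Im(S) = -0.002272 VAR.
Step 9 — Apparent power: |S| = 0.002272 VA.
Step 10 — Power factor: PF = P/|S| = 0.01631 (leading).

(a) P = 3.705e-05 W  (b) Q = -0.002272 VAR  (c) S = 0.002272 VA  (d) PF = 0.01631 (leading)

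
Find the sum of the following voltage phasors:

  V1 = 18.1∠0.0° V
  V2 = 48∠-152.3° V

Step 1 — Convert each phasor to rectangular form:
  V1 = 18.1·(cos(0.0°) + j·sin(0.0°)) = 18.1 V
  V2 = 48·(cos(-152.3°) + j·sin(-152.3°)) = -42.5 - j22.31 V
Step 2 — Sum components: V_total = -24.4 - j22.31 V.
Step 3 — Convert to polar: |V_total| = 33.06 V, ∠V_total = -137.6°.

V_total = 33.06∠-137.6° V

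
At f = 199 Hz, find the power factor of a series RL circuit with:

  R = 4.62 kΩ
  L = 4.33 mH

Step 1 — Angular frequency: ω = 2π·f = 2π·199 = 1250 rad/s.
Step 2 — Component impedances:
  R: Z = R = 4620 Ω
  L: Z = jωL = j·1250·0.00433 = 0 + j5.414 Ω
Step 3 — Series combination: Z_total = R + L = 4620 + j5.414 Ω = 4620∠0.1° Ω.
Step 4 — Power factor: PF = cos(φ) = Re(Z)/|Z| = 4620/4620 = 1.
Step 5 — Type: Im(Z) = 5.414 ⇒ lagging (phase φ = 0.1°).

PF = 1 (lagging, φ = 0.1°)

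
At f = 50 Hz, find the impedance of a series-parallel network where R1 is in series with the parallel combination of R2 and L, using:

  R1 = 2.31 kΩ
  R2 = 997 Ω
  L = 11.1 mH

Step 1 — Angular frequency: ω = 2π·f = 2π·50 = 314.2 rad/s.
Step 2 — Component impedances:
  R1: Z = R = 2310 Ω
  R2: Z = R = 997 Ω
  L: Z = jωL = j·314.2·0.0111 = 0 + j3.487 Ω
Step 3 — Parallel branch: R2 || L = 1/(1/R2 + 1/L) = 0.0122 + j3.487 Ω.
Step 4 — Series with R1: Z_total = R1 + (R2 || L) = 2310 + j3.487 Ω = 2310∠0.1° Ω.

Z = 2310 + j3.487 Ω = 2310∠0.1° Ω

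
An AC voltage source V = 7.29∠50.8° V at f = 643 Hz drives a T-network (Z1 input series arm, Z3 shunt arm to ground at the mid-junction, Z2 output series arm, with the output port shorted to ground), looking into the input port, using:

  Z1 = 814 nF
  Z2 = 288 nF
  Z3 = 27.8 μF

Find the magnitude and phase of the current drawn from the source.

Step 1 — Angular frequency: ω = 2π·f = 2π·643 = 4040 rad/s.
Step 2 — Component impedances:
  Z1: Z = 1/(jωC) = -j/(ω·C) = 0 - j304.1 Ω
  Z2: Z = 1/(jωC) = -j/(ω·C) = 0 - j859.4 Ω
  Z3: Z = 1/(jωC) = -j/(ω·C) = 0 - j8.904 Ω
Step 3 — With the output port shorted to ground, the output series arm Z2 runs from the junction to ground; the shunt arm Z3 also runs from the junction to ground. They appear in parallel: Z3 || Z2 = 0 - j8.812 Ω.
Step 4 — Series with input arm Z1: Z_in = Z1 + (Z3 || Z2) = 0 - j312.9 Ω = 312.9∠-90.0° Ω.
Step 5 — Source phasor: V = 7.29∠50.8° V = 4.607 + j5.649 V.
Step 6 — Ohm's law: I = V / Z_total = (4.607 + j5.649) / (0 - j312.9) = -0.01806 + j0.01473 A.
Step 7 — Convert to polar: |I| = 0.0233 A, ∠I = 140.8°.

I = 0.0233∠140.8° A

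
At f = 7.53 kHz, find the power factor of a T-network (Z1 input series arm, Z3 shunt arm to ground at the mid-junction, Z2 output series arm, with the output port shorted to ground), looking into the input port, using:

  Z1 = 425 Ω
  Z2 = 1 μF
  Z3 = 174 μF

Step 1 — Angular frequency: ω = 2π·f = 2π·7530 = 4.731e+04 rad/s.
Step 2 — Component impedances:
  Z1: Z = R = 425 Ω
  Z2: Z = 1/(jωC) = -j/(ω·C) = 0 - j21.14 Ω
  Z3: Z = 1/(jωC) = -j/(ω·C) = 0 - j0.1215 Ω
Step 3 — With the output port shorted to ground, the output series arm Z2 runs from the junction to ground; the shunt arm Z3 also runs from the junction to ground. They appear in parallel: Z3 || Z2 = 0 - j0.1208 Ω.
Step 4 — Series with input arm Z1: Z_in = Z1 + (Z3 || Z2) = 425 - j0.1208 Ω = 425∠-0.0° Ω.
Step 5 — Power factor: PF = cos(φ) = Re(Z)/|Z| = 425/425 = 1.
Step 6 — Type: Im(Z) = -0.1208 ⇒ leading (phase φ = -0.0°).

PF = 1 (leading, φ = -0.0°)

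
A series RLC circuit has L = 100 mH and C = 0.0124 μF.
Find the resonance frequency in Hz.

Step 1 — Resonance condition Im(Z)=0 gives ω₀ = 1/√(LC).
Step 2 — ω₀ = 1/√(0.1·1.24e-08) = 2.84e+04 rad/s.
Step 3 — f₀ = ω₀/(2π) = 4520 Hz.

f₀ = 4520 Hz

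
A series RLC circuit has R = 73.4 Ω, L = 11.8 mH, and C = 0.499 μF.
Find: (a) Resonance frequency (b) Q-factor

Step 1 — Resonance condition Im(Z)=0 gives ω₀ = 1/√(LC).
Step 2 — ω₀ = 1/√(0.0118·4.99e-07) = 1.303e+04 rad/s.
Step 3 — f₀ = ω₀/(2π) = 2074 Hz.
Step 4 — Series Q: Q = ω₀L/R = 1.303e+04·0.0118/73.4 = 2.095.

(a) f₀ = 2074 Hz  (b) Q = 2.095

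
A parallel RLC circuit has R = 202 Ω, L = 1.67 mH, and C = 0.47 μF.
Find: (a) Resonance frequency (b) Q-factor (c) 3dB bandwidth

Step 1 — Resonance: ω₀ = 1/√(LC) = 1/√(0.00167·4.7e-07) = 3.569e+04 rad/s.
Step 2 — f₀ = ω₀/(2π) = 5681 Hz.
Step 3 — Parallel Q: Q = R/(ω₀L) = 202/(3.569e+04·0.00167) = 3.389.
Step 4 — Bandwidth: Δω = ω₀/Q = 1.053e+04 rad/s; BW = Δω/(2π) = 1676 Hz.

(a) f₀ = 5681 Hz  (b) Q = 3.389  (c) BW = 1676 Hz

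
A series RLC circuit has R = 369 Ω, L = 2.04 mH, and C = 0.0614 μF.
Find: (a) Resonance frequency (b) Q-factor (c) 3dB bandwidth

Step 1 — Resonance condition Im(Z)=0 gives ω₀ = 1/√(LC).
Step 2 — ω₀ = 1/√(0.00204·6.14e-08) = 8.935e+04 rad/s.
Step 3 — f₀ = ω₀/(2π) = 1.422e+04 Hz.
Step 4 — Series Q: Q = ω₀L/R = 8.935e+04·0.00204/369 = 0.494.
Step 5 — 3dB bandwidth: Δω = ω₀/Q = 1.809e+05 rad/s; BW = Δω/(2π) = 2.879e+04 Hz.

(a) f₀ = 1.422e+04 Hz  (b) Q = 0.494  (c) BW = 2.879e+04 Hz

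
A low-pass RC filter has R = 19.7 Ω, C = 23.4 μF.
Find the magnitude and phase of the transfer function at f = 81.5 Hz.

Step 1 — Angular frequency: ω = 2π·81.5 = 512.1 rad/s.
Step 2 — Transfer function: H(jω) = 1/(1 + jωRC).
Step 3 — Denominator: 1 + jωRC = 1 + j·512.1·19.7·2.34e-05 = 1 + j0.2361.
Step 4 — H = 0.9472 - j0.2236.
Step 5 — Magnitude: |H| = 0.9733 (-0.2 dB); phase: φ = -13.3°.

|H| = 0.9733 (-0.2 dB), φ = -13.3°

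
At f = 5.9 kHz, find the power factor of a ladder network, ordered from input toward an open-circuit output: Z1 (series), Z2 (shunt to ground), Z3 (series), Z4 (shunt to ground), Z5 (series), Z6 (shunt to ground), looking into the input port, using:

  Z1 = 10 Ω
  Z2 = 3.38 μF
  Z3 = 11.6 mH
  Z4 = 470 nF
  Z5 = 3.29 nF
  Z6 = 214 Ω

Step 1 — Angular frequency: ω = 2π·f = 2π·5900 = 3.707e+04 rad/s.
Step 2 — Component impedances:
  Z1: Z = R = 10 Ω
  Z2: Z = 1/(jωC) = -j/(ω·C) = 0 - j7.981 Ω
  Z3: Z = jωL = j·3.707e+04·0.0116 = 0 + j430 Ω
  Z4: Z = 1/(jωC) = -j/(ω·C) = 0 - j57.39 Ω
  Z5: Z = 1/(jωC) = -j/(ω·C) = 0 - j8199 Ω
  Z6: Z = R = 214 Ω
Step 3 — Ladder network (open output): work backward from the far end, alternating series and parallel combinations. Z_in = 10 - j8.155 Ω = 12.9∠-39.2° Ω.
Step 4 — Power factor: PF = cos(φ) = Re(Z)/|Z| = 10/12.904 = 0.775.
Step 5 — Type: Im(Z) = -8.155 ⇒ leading (phase φ = -39.2°).

PF = 0.775 (leading, φ = -39.2°)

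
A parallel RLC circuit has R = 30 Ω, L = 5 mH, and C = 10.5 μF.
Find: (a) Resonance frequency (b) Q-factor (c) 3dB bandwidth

Step 1 — Resonance: ω₀ = 1/√(LC) = 1/√(0.005·1.05e-05) = 4364 rad/s.
Step 2 — f₀ = ω₀/(2π) = 694.6 Hz.
Step 3 — Parallel Q: Q = R/(ω₀L) = 30/(4364·0.005) = 1.375.
Step 4 — Bandwidth: Δω = ω₀/Q = 3175 rad/s; BW = Δω/(2π) = 505.3 Hz.

(a) f₀ = 694.6 Hz  (b) Q = 1.375  (c) BW = 505.3 Hz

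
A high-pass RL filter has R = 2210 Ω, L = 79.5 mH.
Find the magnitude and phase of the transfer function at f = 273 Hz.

Step 1 — Angular frequency: ω = 2π·273 = 1715 rad/s.
Step 2 — Transfer function: H(jω) = jωL/(R + jωL).
Step 3 — Numerator jωL = j·136.4; denominator R + jωL = 2210 + j136.4.
Step 4 — H = 0.003793 + j0.06147.
Step 5 — Magnitude: |H| = 0.06159 (-24.2 dB); phase: φ = 86.5°.

|H| = 0.06159 (-24.2 dB), φ = 86.5°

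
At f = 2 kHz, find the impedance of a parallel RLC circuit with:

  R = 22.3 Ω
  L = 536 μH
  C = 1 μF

Step 1 — Angular frequency: ω = 2π·f = 2π·2000 = 1.257e+04 rad/s.
Step 2 — Component impedances:
  R: Z = R = 22.3 Ω
  L: Z = jωL = j·1.257e+04·0.000536 = 0 + j6.736 Ω
  C: Z = 1/(jωC) = -j/(ω·C) = 0 - j79.58 Ω
Step 3 — Parallel combination: 1/Z_total = 1/R + 1/L + 1/C; Z_total = 2.19 + j6.636 Ω = 6.988∠71.7° Ω.

Z = 2.19 + j6.636 Ω = 6.988∠71.7° Ω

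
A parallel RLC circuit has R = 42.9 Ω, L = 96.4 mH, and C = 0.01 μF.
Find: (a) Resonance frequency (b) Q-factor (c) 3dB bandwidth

Step 1 — Resonance: ω₀ = 1/√(LC) = 1/√(0.0964·1e-08) = 3.221e+04 rad/s.
Step 2 — f₀ = ω₀/(2π) = 5126 Hz.
Step 3 — Parallel Q: Q = R/(ω₀L) = 42.9/(3.221e+04·0.0964) = 0.01382.
Step 4 — Bandwidth: Δω = ω₀/Q = 2.331e+06 rad/s; BW = Δω/(2π) = 3.71e+05 Hz.

(a) f₀ = 5126 Hz  (b) Q = 0.01382  (c) BW = 3.71e+05 Hz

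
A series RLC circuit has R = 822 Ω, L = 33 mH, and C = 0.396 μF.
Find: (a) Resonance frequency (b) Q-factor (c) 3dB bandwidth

Step 1 — Resonance: ω₀ = 1/√(LC) = 1/√(0.033·3.96e-07) = 8748 rad/s.
Step 2 — f₀ = ω₀/(2π) = 1392 Hz.
Step 3 — Series Q: Q = ω₀L/R = 8748·0.033/822 = 0.3512.
Step 4 — Bandwidth: Δω = ω₀/Q = 2.491e+04 rad/s; BW = Δω/(2π) = 3964 Hz.

(a) f₀ = 1392 Hz  (b) Q = 0.3512  (c) BW = 3964 Hz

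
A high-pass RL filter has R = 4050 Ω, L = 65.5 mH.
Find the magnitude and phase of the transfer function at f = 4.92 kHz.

Step 1 — Angular frequency: ω = 2π·4920 = 3.091e+04 rad/s.
Step 2 — Transfer function: H(jω) = jωL/(R + jωL).
Step 3 — Numerator jωL = j·2025; denominator R + jωL = 4050 + j2025.
Step 4 — H = 0.2 + j0.4.
Step 5 — Magnitude: |H| = 0.4472 (-7.0 dB); phase: φ = 63.4°.

|H| = 0.4472 (-7.0 dB), φ = 63.4°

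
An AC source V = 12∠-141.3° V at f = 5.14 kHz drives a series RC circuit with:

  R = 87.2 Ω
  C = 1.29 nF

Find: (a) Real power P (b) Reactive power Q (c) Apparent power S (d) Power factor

Step 1 — Angular frequency: ω = 2π·f = 2π·5140 = 3.23e+04 rad/s.
Step 2 — Component impedances:
  R: Z = R = 87.2 Ω
  C: Z = 1/(jωC) = -j/(ω·C) = 0 - j2.4e+04 Ω
Step 3 — Series combination: Z_total = R + C = 87.2 - j2.4e+04 Ω = 2.4e+04∠-89.8° Ω.
Step 4 — Source phasor: V = 12∠-141.3° V = -9.365 - j7.503 V.
Step 5 — Current: I = V / Z = 0.0003112 - j0.0003913 A = 0.0004999∠-51.5° A.
Step 6 — Complex power: S = V·I* = 2.179e-05 - j0.005999 VA.
Step 7 — Real power: P = Re(S) = 2.179e-05 W.
Step 8 — Reactive power: Q = Im(S) = -0.005999 VAR.
Step 9 — Apparent power: |S| = 0.005999 VA.
Step 10 — Power factor: PF = P/|S| = 0.003633 (leading).

(a) P = 2.179e-05 W  (b) Q = -0.005999 VAR  (c) S = 0.005999 VA  (d) PF = 0.003633 (leading)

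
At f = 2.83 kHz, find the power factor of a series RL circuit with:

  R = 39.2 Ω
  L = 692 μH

Step 1 — Angular frequency: ω = 2π·f = 2π·2830 = 1.778e+04 rad/s.
Step 2 — Component impedances:
  R: Z = R = 39.2 Ω
  L: Z = jωL = j·1.778e+04·0.000692 = 0 + j12.3 Ω
Step 3 — Series combination: Z_total = R + L = 39.2 + j12.3 Ω = 41.09∠17.4° Ω.
Step 4 — Power factor: PF = cos(φ) = Re(Z)/|Z| = 39.2/41.086 = 0.9541.
Step 5 — Type: Im(Z) = 12.3 ⇒ lagging (phase φ = 17.4°).

PF = 0.9541 (lagging, φ = 17.4°)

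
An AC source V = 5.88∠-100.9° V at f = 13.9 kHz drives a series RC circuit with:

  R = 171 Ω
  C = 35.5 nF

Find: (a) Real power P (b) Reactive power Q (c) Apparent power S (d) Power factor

Step 1 — Angular frequency: ω = 2π·f = 2π·1.39e+04 = 8.734e+04 rad/s.
Step 2 — Component impedances:
  R: Z = R = 171 Ω
  C: Z = 1/(jωC) = -j/(ω·C) = 0 - j322.5 Ω
Step 3 — Series combination: Z_total = R + C = 171 - j322.5 Ω = 365.1∠-62.1° Ω.
Step 4 — Source phasor: V = 5.88∠-100.9° V = -1.112 - j5.774 V.
Step 5 — Current: I = V / Z = 0.01255 - j0.0101 A = 0.01611∠-38.8° A.
Step 6 — Complex power: S = V·I* = 0.04436 - j0.08368 VA.
Step 7 — Real power: P = Re(S) = 0.04436 W.
Step 8 — Reactive power: Q = Im(S) = -0.08368 VAR.
Step 9 — Apparent power: |S| = 0.09471 VA.
Step 10 — Power factor: PF = P/|S| = 0.4684 (leading).

(a) P = 0.04436 W  (b) Q = -0.08368 VAR  (c) S = 0.09471 VA  (d) PF = 0.4684 (leading)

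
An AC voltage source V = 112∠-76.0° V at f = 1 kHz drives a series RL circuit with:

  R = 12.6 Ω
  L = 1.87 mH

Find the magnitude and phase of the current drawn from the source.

Step 1 — Angular frequency: ω = 2π·f = 2π·1000 = 6283 rad/s.
Step 2 — Component impedances:
  R: Z = R = 12.6 Ω
  L: Z = jωL = j·6283·0.00187 = 0 + j11.75 Ω
Step 3 — Series combination: Z_total = R + L = 12.6 + j11.75 Ω = 17.23∠43.0° Ω.
Step 4 — Source phasor: V = 112∠-76.0° V = 27.1 - j108.7 V.
Step 5 — Ohm's law: I = V / Z_total = (27.1 - j108.7) / (12.6 + j11.75) = -3.152 - j5.686 A.
Step 6 — Convert to polar: |I| = 6.501 A, ∠I = -119.0°.

I = 6.501∠-119.0° A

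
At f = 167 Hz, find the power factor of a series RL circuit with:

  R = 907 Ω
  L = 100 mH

Step 1 — Angular frequency: ω = 2π·f = 2π·167 = 1049 rad/s.
Step 2 — Component impedances:
  R: Z = R = 907 Ω
  L: Z = jωL = j·1049·0.1 = 0 + j104.9 Ω
Step 3 — Series combination: Z_total = R + L = 907 + j104.9 Ω = 913∠6.6° Ω.
Step 4 — Power factor: PF = cos(φ) = Re(Z)/|Z| = 907/913 = 0.9934.
Step 5 — Type: Im(Z) = 104.9 ⇒ lagging (phase φ = 6.6°).

PF = 0.9934 (lagging, φ = 6.6°)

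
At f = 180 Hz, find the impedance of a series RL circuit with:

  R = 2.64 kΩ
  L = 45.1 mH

Step 1 — Angular frequency: ω = 2π·f = 2π·180 = 1131 rad/s.
Step 2 — Component impedances:
  R: Z = R = 2640 Ω
  L: Z = jωL = j·1131·0.0451 = 0 + j51.01 Ω
Step 3 — Series combination: Z_total = R + L = 2640 + j51.01 Ω = 2640∠1.1° Ω.

Z = 2640 + j51.01 Ω = 2640∠1.1° Ω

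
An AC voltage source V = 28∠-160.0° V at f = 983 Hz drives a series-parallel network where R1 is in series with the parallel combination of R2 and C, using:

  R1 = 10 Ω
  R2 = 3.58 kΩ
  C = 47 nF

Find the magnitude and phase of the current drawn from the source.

Step 1 — Angular frequency: ω = 2π·f = 2π·983 = 6176 rad/s.
Step 2 — Component impedances:
  R1: Z = R = 10 Ω
  R2: Z = R = 3580 Ω
  C: Z = 1/(jωC) = -j/(ω·C) = 0 - j3445 Ω
Step 3 — Parallel branch: R2 || C = 1/(1/R2 + 1/C) = 1721 - j1789 Ω.
Step 4 — Series with R1: Z_total = R1 + (R2 || C) = 1731 - j1789 Ω = 2489∠-45.9° Ω.
Step 5 — Source phasor: V = 28∠-160.0° V = -26.31 - j9.577 V.
Step 6 — Ohm's law: I = V / Z_total = (-26.31 - j9.577) / (1731 - j1789) = -0.004587 - j0.01027 A.
Step 7 — Convert to polar: |I| = 0.01125 A, ∠I = -114.1°.

I = 0.01125∠-114.1° A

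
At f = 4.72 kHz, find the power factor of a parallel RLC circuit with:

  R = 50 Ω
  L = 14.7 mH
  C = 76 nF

Step 1 — Angular frequency: ω = 2π·f = 2π·4720 = 2.966e+04 rad/s.
Step 2 — Component impedances:
  R: Z = R = 50 Ω
  L: Z = jωL = j·2.966e+04·0.0147 = 0 + j436 Ω
  C: Z = 1/(jωC) = -j/(ω·C) = 0 - j443.7 Ω
Step 3 — Parallel combination: 1/Z_total = 1/R + 1/L + 1/C; Z_total = 50 + j0.09981 Ω = 50∠0.1° Ω.
Step 4 — Power factor: PF = cos(φ) = Re(Z)/|Z| = 50/50 = 1.
Step 5 — Type: Im(Z) = 0.09981 ⇒ lagging (phase φ = 0.1°).

PF = 1 (lagging, φ = 0.1°)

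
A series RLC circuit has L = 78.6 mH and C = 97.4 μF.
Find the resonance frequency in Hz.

Step 1 — Resonance condition Im(Z)=0 gives ω₀ = 1/√(LC).
Step 2 — ω₀ = 1/√(0.0786·9.74e-05) = 361.4 rad/s.
Step 3 — f₀ = ω₀/(2π) = 57.52 Hz.

f₀ = 57.52 Hz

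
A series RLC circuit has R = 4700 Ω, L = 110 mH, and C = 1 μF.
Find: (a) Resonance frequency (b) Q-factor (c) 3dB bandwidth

Step 1 — Resonance: ω₀ = 1/√(LC) = 1/√(0.11·1e-06) = 3015 rad/s.
Step 2 — f₀ = ω₀/(2π) = 479.9 Hz.
Step 3 — Series Q: Q = ω₀L/R = 3015·0.11/4700 = 0.07057.
Step 4 — Bandwidth: Δω = ω₀/Q = 4.273e+04 rad/s; BW = Δω/(2π) = 6800 Hz.

(a) f₀ = 479.9 Hz  (b) Q = 0.07057  (c) BW = 6800 Hz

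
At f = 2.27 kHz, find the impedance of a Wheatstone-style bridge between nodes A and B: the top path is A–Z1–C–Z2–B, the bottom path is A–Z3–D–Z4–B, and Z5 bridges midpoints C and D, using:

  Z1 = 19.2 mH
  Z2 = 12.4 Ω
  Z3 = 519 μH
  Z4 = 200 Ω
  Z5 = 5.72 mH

Step 1 — Angular frequency: ω = 2π·f = 2π·2270 = 1.426e+04 rad/s.
Step 2 — Component impedances:
  Z1: Z = jωL = j·1.426e+04·0.0192 = 0 + j273.8 Ω
  Z2: Z = R = 12.4 Ω
  Z3: Z = jωL = j·1.426e+04·0.000519 = 0 + j7.402 Ω
  Z4: Z = R = 200 Ω
  Z5: Z = jωL = j·1.426e+04·0.00572 = 0 + j81.58 Ω
Step 3 — Bridge requires nodal analysis (the Z5 bridge couples midpoints C and D, so the two paths cannot be reduced to a simple series/parallel combination). Setting node B to ground and injecting 1 A at node A, the 3-node admittance system at A, C, D solves to V_A = Z_AB = 26.17 + j55.87 Ω = 61.7∠64.9° Ω.

Z = 26.17 + j55.87 Ω = 61.7∠64.9° Ω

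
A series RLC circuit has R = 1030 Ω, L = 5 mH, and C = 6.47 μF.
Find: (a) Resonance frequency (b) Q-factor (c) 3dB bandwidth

Step 1 — Resonance condition Im(Z)=0 gives ω₀ = 1/√(LC).
Step 2 — ω₀ = 1/√(0.005·6.47e-06) = 5560 rad/s.
Step 3 — f₀ = ω₀/(2π) = 884.9 Hz.
Step 4 — Series Q: Q = ω₀L/R = 5560·0.005/1030 = 0.02699.
Step 5 — 3dB bandwidth: Δω = ω₀/Q = 2.06e+05 rad/s; BW = Δω/(2π) = 3.279e+04 Hz.

(a) f₀ = 884.9 Hz  (b) Q = 0.02699  (c) BW = 3.279e+04 Hz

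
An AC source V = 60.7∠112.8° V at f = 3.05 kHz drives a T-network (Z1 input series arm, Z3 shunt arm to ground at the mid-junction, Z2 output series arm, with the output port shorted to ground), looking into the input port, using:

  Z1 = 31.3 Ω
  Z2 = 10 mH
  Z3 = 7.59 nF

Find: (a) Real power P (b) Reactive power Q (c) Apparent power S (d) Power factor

Step 1 — Angular frequency: ω = 2π·f = 2π·3050 = 1.916e+04 rad/s.
Step 2 — Component impedances:
  Z1: Z = R = 31.3 Ω
  Z2: Z = jωL = j·1.916e+04·0.01 = 0 + j191.6 Ω
  Z3: Z = 1/(jωC) = -j/(ω·C) = 0 - j6875 Ω
Step 3 — With the output port shorted to ground, the output series arm Z2 runs from the junction to ground; the shunt arm Z3 also runs from the junction to ground. They appear in parallel: Z3 || Z2 = 0 + j197.1 Ω.
Step 4 — Series with input arm Z1: Z_in = Z1 + (Z3 || Z2) = 31.3 + j197.1 Ω = 199.6∠81.0° Ω.
Step 5 — Source phasor: V = 60.7∠112.8° V = -23.52 + j55.96 V.
Step 6 — Current: I = V / Z = 0.2584 + j0.1603 A = 0.3041∠31.8° A.
Step 7 — Complex power: S = V·I* = 2.895 + j18.23 VA.
Step 8 — Real power: P = Re(S) = 2.895 W.
Step 9 — Reactive power: Q = Im(S) = 18.23 VAR.
Step 10 — Apparent power: |S| = 18.46 VA.
Step 11 — Power factor: PF = P/|S| = 0.1568 (lagging).

(a) P = 2.895 W  (b) Q = 18.23 VAR  (c) S = 18.46 VA  (d) PF = 0.1568 (lagging)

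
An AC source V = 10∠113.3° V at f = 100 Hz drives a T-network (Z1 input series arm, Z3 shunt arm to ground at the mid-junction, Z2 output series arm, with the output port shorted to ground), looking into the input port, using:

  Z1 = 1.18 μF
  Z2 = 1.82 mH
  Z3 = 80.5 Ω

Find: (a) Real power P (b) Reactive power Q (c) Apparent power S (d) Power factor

Step 1 — Angular frequency: ω = 2π·f = 2π·100 = 628.3 rad/s.
Step 2 — Component impedances:
  Z1: Z = 1/(jωC) = -j/(ω·C) = 0 - j1349 Ω
  Z2: Z = jωL = j·628.3·0.00182 = 0 + j1.144 Ω
  Z3: Z = R = 80.5 Ω
Step 3 — With the output port shorted to ground, the output series arm Z2 runs from the junction to ground; the shunt arm Z3 also runs from the junction to ground. They appear in parallel: Z3 || Z2 = 0.01624 + j1.143 Ω.
Step 4 — Series with input arm Z1: Z_in = Z1 + (Z3 || Z2) = 0.01624 - j1348 Ω = 1348∠-90.0° Ω.
Step 5 — Source phasor: V = 10∠113.3° V = -3.955 + j9.184 V.
Step 6 — Current: I = V / Z = -0.006815 - j0.002935 A = 0.00742∠-156.7° A.
Step 7 — Complex power: S = V·I* = 8.943e-07 - j0.0742 VA.
Step 8 — Real power: P = Re(S) = 8.943e-07 W.
Step 9 — Reactive power: Q = Im(S) = -0.0742 VAR.
Step 10 — Apparent power: |S| = 0.0742 VA.
Step 11 — Power factor: PF = P/|S| = 1.205e-05 (leading).

(a) P = 8.943e-07 W  (b) Q = -0.0742 VAR  (c) S = 0.0742 VA  (d) PF = 1.205e-05 (leading)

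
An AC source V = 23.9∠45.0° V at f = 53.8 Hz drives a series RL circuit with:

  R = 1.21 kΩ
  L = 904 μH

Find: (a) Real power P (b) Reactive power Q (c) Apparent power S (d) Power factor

Step 1 — Angular frequency: ω = 2π·f = 2π·53.8 = 338 rad/s.
Step 2 — Component impedances:
  R: Z = R = 1210 Ω
  L: Z = jωL = j·338·0.000904 = 0 + j0.3056 Ω
Step 3 — Series combination: Z_total = R + L = 1210 + j0.3056 Ω = 1210∠0.0° Ω.
Step 4 — Source phasor: V = 23.9∠45.0° V = 16.9 + j16.9 V.
Step 5 — Current: I = V / Z = 0.01397 + j0.01396 A = 0.01975∠45.0° A.
Step 6 — Complex power: S = V·I* = 0.4721 + j0.0001192 VA.
Step 7 — Real power: P = Re(S) = 0.4721 W.
Step 8 — Reactive power: Q = Im(S) = 0.0001192 VAR.
Step 9 — Apparent power: |S| = 0.4721 VA.
Step 10 — Power factor: PF = P/|S| = 1 (lagging).

(a) P = 0.4721 W  (b) Q = 0.0001192 VAR  (c) S = 0.4721 VA  (d) PF = 1 (lagging)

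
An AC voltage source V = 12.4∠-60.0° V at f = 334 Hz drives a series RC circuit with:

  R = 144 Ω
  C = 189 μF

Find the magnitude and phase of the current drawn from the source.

Step 1 — Angular frequency: ω = 2π·f = 2π·334 = 2099 rad/s.
Step 2 — Component impedances:
  R: Z = R = 144 Ω
  C: Z = 1/(jωC) = -j/(ω·C) = 0 - j2.521 Ω
Step 3 — Series combination: Z_total = R + C = 144 - j2.521 Ω = 144∠-1.0° Ω.
Step 4 — Source phasor: V = 12.4∠-60.0° V = 6.2 - j10.74 V.
Step 5 — Ohm's law: I = V / Z_total = (6.2 - j10.74) / (144 - j2.521) = 0.04435 - j0.0738 A.
Step 6 — Convert to polar: |I| = 0.0861 A, ∠I = -59.0°.

I = 0.0861∠-59.0° A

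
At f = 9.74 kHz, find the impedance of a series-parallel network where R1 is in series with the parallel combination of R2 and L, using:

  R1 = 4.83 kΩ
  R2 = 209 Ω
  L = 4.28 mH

Step 1 — Angular frequency: ω = 2π·f = 2π·9740 = 6.12e+04 rad/s.
Step 2 — Component impedances:
  R1: Z = R = 4830 Ω
  R2: Z = R = 209 Ω
  L: Z = jωL = j·6.12e+04·0.00428 = 0 + j261.9 Ω
Step 3 — Parallel branch: R2 || L = 1/(1/R2 + 1/L) = 127.7 + j101.9 Ω.
Step 4 — Series with R1: Z_total = R1 + (R2 || L) = 4958 + j101.9 Ω = 4959∠1.2° Ω.

Z = 4958 + j101.9 Ω = 4959∠1.2° Ω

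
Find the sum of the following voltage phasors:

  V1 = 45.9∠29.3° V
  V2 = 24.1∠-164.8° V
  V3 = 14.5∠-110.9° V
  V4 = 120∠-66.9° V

Step 1 — Convert each phasor to rectangular form:
  V1 = 45.9·(cos(29.3°) + j·sin(29.3°)) = 40.03 + j22.46 V
  V2 = 24.1·(cos(-164.8°) + j·sin(-164.8°)) = -23.26 - j6.319 V
  V3 = 14.5·(cos(-110.9°) + j·sin(-110.9°)) = -5.173 - j13.55 V
  V4 = 120·(cos(-66.9°) + j·sin(-66.9°)) = 47.08 - j110.4 V
Step 2 — Sum components: V_total = 58.68 - j107.8 V.
Step 3 — Convert to polar: |V_total| = 122.7 V, ∠V_total = -61.4°.

V_total = 122.7∠-61.4° V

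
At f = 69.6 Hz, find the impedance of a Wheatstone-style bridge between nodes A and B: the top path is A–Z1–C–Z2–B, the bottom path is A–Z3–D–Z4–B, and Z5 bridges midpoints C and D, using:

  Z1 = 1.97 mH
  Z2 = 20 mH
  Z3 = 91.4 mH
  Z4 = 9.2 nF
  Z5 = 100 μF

Step 1 — Angular frequency: ω = 2π·f = 2π·69.6 = 437.3 rad/s.
Step 2 — Component impedances:
  Z1: Z = jωL = j·437.3·0.00197 = 0 + j0.8615 Ω
  Z2: Z = jωL = j·437.3·0.02 = 0 + j8.746 Ω
  Z3: Z = jωL = j·437.3·0.0914 = 0 + j39.97 Ω
  Z4: Z = 1/(jωC) = -j/(ω·C) = 0 - j2.486e+05 Ω
  Z5: Z = 1/(jωC) = -j/(ω·C) = 0 - j22.87 Ω
Step 3 — Bridge requires nodal analysis (the Z5 bridge couples midpoints C and D, so the two paths cannot be reduced to a simple series/parallel combination). Setting node B to ground and injecting 1 A at node A, the 3-node admittance system at A, C, D solves to V_A = Z_AB = 0 + j9.567 Ω = 9.567∠90.0° Ω.

Z = 0 + j9.567 Ω = 9.567∠90.0° Ω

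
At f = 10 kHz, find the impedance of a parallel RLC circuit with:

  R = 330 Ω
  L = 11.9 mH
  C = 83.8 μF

Step 1 — Angular frequency: ω = 2π·f = 2π·1e+04 = 6.283e+04 rad/s.
Step 2 — Component impedances:
  R: Z = R = 330 Ω
  L: Z = jωL = j·6.283e+04·0.0119 = 0 + j747.7 Ω
  C: Z = 1/(jωC) = -j/(ω·C) = 0 - j0.1899 Ω
Step 3 — Parallel combination: 1/Z_total = 1/R + 1/L + 1/C; Z_total = 0.0001094 - j0.19 Ω = 0.19∠-90.0° Ω.

Z = 0.0001094 - j0.19 Ω = 0.19∠-90.0° Ω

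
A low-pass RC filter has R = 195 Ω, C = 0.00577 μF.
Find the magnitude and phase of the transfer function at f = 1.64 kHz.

Step 1 — Angular frequency: ω = 2π·1640 = 1.03e+04 rad/s.
Step 2 — Transfer function: H(jω) = 1/(1 + jωRC).
Step 3 — Denominator: 1 + jωRC = 1 + j·1.03e+04·195·5.77e-09 = 1 + j0.01159.
Step 4 — H = 0.9999 - j0.01159.
Step 5 — Magnitude: |H| = 0.9999 (-0.0 dB); phase: φ = -0.7°.

|H| = 0.9999 (-0.0 dB), φ = -0.7°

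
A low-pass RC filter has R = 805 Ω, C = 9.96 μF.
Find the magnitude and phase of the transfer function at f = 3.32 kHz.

Step 1 — Angular frequency: ω = 2π·3320 = 2.086e+04 rad/s.
Step 2 — Transfer function: H(jω) = 1/(1 + jωRC).
Step 3 — Denominator: 1 + jωRC = 1 + j·2.086e+04·805·9.96e-06 = 1 + j167.3.
Step 4 — H = 3.575e-05 - j0.005979.
Step 5 — Magnitude: |H| = 0.005979 (-44.5 dB); phase: φ = -89.7°.

|H| = 0.005979 (-44.5 dB), φ = -89.7°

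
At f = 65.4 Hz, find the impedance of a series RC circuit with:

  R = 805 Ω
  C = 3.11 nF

Step 1 — Angular frequency: ω = 2π·f = 2π·65.4 = 410.9 rad/s.
Step 2 — Component impedances:
  R: Z = R = 805 Ω
  C: Z = 1/(jωC) = -j/(ω·C) = 0 - j7.825e+05 Ω
Step 3 — Series combination: Z_total = R + C = 805 - j7.825e+05 Ω = 7.825e+05∠-89.9° Ω.

Z = 805 - j7.825e+05 Ω = 7.825e+05∠-89.9° Ω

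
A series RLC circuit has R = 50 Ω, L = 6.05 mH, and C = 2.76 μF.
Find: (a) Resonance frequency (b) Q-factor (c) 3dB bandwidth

Step 1 — Resonance: ω₀ = 1/√(LC) = 1/√(0.00605·2.76e-06) = 7739 rad/s.
Step 2 — f₀ = ω₀/(2π) = 1232 Hz.
Step 3 — Series Q: Q = ω₀L/R = 7739·0.00605/50 = 0.9364.
Step 4 — Bandwidth: Δω = ω₀/Q = 8264 rad/s; BW = Δω/(2π) = 1315 Hz.

(a) f₀ = 1232 Hz  (b) Q = 0.9364  (c) BW = 1315 Hz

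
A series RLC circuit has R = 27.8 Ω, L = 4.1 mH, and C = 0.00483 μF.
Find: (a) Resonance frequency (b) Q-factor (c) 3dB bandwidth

Step 1 — Resonance: ω₀ = 1/√(LC) = 1/√(0.0041·4.83e-09) = 2.247e+05 rad/s.
Step 2 — f₀ = ω₀/(2π) = 3.576e+04 Hz.
Step 3 — Series Q: Q = ω₀L/R = 2.247e+05·0.0041/27.8 = 33.14.
Step 4 — Bandwidth: Δω = ω₀/Q = 6780 rad/s; BW = Δω/(2π) = 1079 Hz.

(a) f₀ = 3.576e+04 Hz  (b) Q = 33.14  (c) BW = 1079 Hz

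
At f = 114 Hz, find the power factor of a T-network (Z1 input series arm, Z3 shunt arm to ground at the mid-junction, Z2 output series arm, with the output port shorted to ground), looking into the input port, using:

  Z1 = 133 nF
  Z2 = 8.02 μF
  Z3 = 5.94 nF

Step 1 — Angular frequency: ω = 2π·f = 2π·114 = 716.3 rad/s.
Step 2 — Component impedances:
  Z1: Z = 1/(jωC) = -j/(ω·C) = 0 - j1.05e+04 Ω
  Z2: Z = 1/(jωC) = -j/(ω·C) = 0 - j174.1 Ω
  Z3: Z = 1/(jωC) = -j/(ω·C) = 0 - j2.35e+05 Ω
Step 3 — With the output port shorted to ground, the output series arm Z2 runs from the junction to ground; the shunt arm Z3 also runs from the junction to ground. They appear in parallel: Z3 || Z2 = 0 - j173.9 Ω.
Step 4 — Series with input arm Z1: Z_in = Z1 + (Z3 || Z2) = 0 - j1.067e+04 Ω = 1.067e+04∠-90.0° Ω.
Step 5 — Power factor: PF = cos(φ) = Re(Z)/|Z| = 0/1.067e+04 = 0.
Step 6 — Type: Im(Z) = -1.067e+04 ⇒ leading (phase φ = -90.0°).

PF = 0 (leading, φ = -90.0°)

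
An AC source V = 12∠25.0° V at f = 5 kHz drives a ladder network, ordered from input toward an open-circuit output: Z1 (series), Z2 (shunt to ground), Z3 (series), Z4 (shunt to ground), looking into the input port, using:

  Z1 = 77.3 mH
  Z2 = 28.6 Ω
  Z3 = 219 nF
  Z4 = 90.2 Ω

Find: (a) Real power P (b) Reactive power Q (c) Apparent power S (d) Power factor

Step 1 — Angular frequency: ω = 2π·f = 2π·5000 = 3.142e+04 rad/s.
Step 2 — Component impedances:
  Z1: Z = jωL = j·3.142e+04·0.0773 = 0 + j2428 Ω
  Z2: Z = R = 28.6 Ω
  Z3: Z = 1/(jωC) = -j/(ω·C) = 0 - j145.3 Ω
  Z4: Z = R = 90.2 Ω
Step 3 — Ladder network (open output): work backward from the far end, alternating series and parallel combinations. Z_in = 25.84 + j2425 Ω = 2425∠89.4° Ω.
Step 4 — Source phasor: V = 12∠25.0° V = 10.88 + j5.071 V.
Step 5 — Current: I = V / Z = 0.002139 - j0.004462 A = 0.004948∠-64.4° A.
Step 6 — Complex power: S = V·I* = 0.0006327 + j0.05937 VA.
Step 7 — Real power: P = Re(S) = 0.0006327 W.
Step 8 — Reactive power: Q = Im(S) = 0.05937 VAR.
Step 9 — Apparent power: |S| = 0.05938 VA.
Step 10 — Power factor: PF = P/|S| = 0.01066 (lagging).

(a) P = 0.0006327 W  (b) Q = 0.05937 VAR  (c) S = 0.05938 VA  (d) PF = 0.01066 (lagging)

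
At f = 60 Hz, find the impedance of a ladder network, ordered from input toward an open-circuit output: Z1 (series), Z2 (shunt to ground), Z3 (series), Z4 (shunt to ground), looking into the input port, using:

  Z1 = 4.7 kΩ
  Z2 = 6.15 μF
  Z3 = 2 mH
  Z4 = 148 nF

Step 1 — Angular frequency: ω = 2π·f = 2π·60 = 377 rad/s.
Step 2 — Component impedances:
  Z1: Z = R = 4700 Ω
  Z2: Z = 1/(jωC) = -j/(ω·C) = 0 - j431.3 Ω
  Z3: Z = jωL = j·377·0.002 = 0 + j0.754 Ω
  Z4: Z = 1/(jωC) = -j/(ω·C) = 0 - j1.792e+04 Ω
Step 3 — Ladder network (open output): work backward from the far end, alternating series and parallel combinations. Z_in = 4700 - j421.2 Ω = 4719∠-5.1° Ω.

Z = 4700 - j421.2 Ω = 4719∠-5.1° Ω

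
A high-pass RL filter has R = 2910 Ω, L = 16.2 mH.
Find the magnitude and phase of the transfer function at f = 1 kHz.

Step 1 — Angular frequency: ω = 2π·1000 = 6283 rad/s.
Step 2 — Transfer function: H(jω) = jωL/(R + jωL).
Step 3 — Numerator jωL = j·101.8; denominator R + jωL = 2910 + j101.8.
Step 4 — H = 0.001222 + j0.03494.
Step 5 — Magnitude: |H| = 0.03496 (-29.1 dB); phase: φ = 88.0°.

|H| = 0.03496 (-29.1 dB), φ = 88.0°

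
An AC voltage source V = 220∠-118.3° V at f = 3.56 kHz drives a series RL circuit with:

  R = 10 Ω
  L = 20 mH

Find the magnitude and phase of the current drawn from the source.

Step 1 — Angular frequency: ω = 2π·f = 2π·3560 = 2.237e+04 rad/s.
Step 2 — Component impedances:
  R: Z = R = 10 Ω
  L: Z = jωL = j·2.237e+04·0.02 = 0 + j447.4 Ω
Step 3 — Series combination: Z_total = R + L = 10 + j447.4 Ω = 447.5∠88.7° Ω.
Step 4 — Source phasor: V = 220∠-118.3° V = -104.3 - j193.7 V.
Step 5 — Ohm's law: I = V / Z_total = (-104.3 - j193.7) / (10 + j447.4) = -0.438 + j0.2234 A.
Step 6 — Convert to polar: |I| = 0.4916 A, ∠I = 153.0°.

I = 0.4916∠153.0° A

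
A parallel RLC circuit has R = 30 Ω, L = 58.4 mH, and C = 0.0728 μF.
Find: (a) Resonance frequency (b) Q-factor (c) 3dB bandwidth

Step 1 — Resonance: ω₀ = 1/√(LC) = 1/√(0.0584·7.28e-08) = 1.534e+04 rad/s.
Step 2 — f₀ = ω₀/(2π) = 2441 Hz.
Step 3 — Parallel Q: Q = R/(ω₀L) = 30/(1.534e+04·0.0584) = 0.0335.
Step 4 — Bandwidth: Δω = ω₀/Q = 4.579e+05 rad/s; BW = Δω/(2π) = 7.287e+04 Hz.

(a) f₀ = 2441 Hz  (b) Q = 0.0335  (c) BW = 7.287e+04 Hz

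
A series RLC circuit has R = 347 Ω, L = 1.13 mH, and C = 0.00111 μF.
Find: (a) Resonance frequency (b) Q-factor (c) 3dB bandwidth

Step 1 — Resonance: ω₀ = 1/√(LC) = 1/√(0.00113·1.11e-09) = 8.929e+05 rad/s.
Step 2 — f₀ = ω₀/(2π) = 1.421e+05 Hz.
Step 3 — Series Q: Q = ω₀L/R = 8.929e+05·0.00113/347 = 2.908.
Step 4 — Bandwidth: Δω = ω₀/Q = 3.071e+05 rad/s; BW = Δω/(2π) = 4.887e+04 Hz.

(a) f₀ = 1.421e+05 Hz  (b) Q = 2.908  (c) BW = 4.887e+04 Hz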